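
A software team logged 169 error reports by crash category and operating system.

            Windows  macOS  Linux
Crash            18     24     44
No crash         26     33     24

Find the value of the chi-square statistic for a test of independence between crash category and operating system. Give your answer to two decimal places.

8.71

Row totals: 86, 83. Column totals: 44, 57, 68. Grand total N = 169.
Expected counts (row total × column total / N):
  Crash, Windows: 86×44/169 = 22.391
  Crash, macOS: 86×57/169 = 29.006
  Crash, Linux: 86×68/169 = 34.604
  No crash, Windows: 83×44/169 = 21.609
  No crash, macOS: 83×57/169 = 27.994
  No crash, Linux: 83×68/169 = 33.396
Contributions (O − E)²/E:
  (18 − 22.391)²/22.391 = 0.8611
  (24 − 29.006)²/29.006 = 0.8640
  (44 − 34.604)²/34.604 = 2.5513
  (26 − 21.609)²/21.609 = 0.8923
  (33 − 27.994)²/27.994 = 0.8952
  (24 − 33.396)²/33.396 = 2.6436
χ² = 0.8611 + 0.8640 + 2.5513 + 0.8923 + 0.8952 + 2.6436 = 8.71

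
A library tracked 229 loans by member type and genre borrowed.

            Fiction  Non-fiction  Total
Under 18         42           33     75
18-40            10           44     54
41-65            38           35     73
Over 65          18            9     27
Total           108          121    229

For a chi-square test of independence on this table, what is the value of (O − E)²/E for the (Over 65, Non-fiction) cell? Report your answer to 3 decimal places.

Row total (Over 65) = 27; column total (Non-fiction) = 121; N = 229.
Expected count E = 27 × 121 / 229 = 14.2664.
Contribution = (O − E)²/E = (9 − 14.2664)² / 14.2664 = 1.944.

1.944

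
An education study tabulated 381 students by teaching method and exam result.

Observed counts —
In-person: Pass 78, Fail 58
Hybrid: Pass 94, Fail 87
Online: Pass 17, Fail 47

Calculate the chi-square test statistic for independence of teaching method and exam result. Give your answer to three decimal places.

17.252

Row totals: 136, 181, 64. Column totals: 189, 192. Grand total N = 381.
Expected counts (row total × column total / N):
  In-person, Pass: 136×189/381 = 67.4646
  In-person, Fail: 136×192/381 = 68.5354
  Hybrid, Pass: 181×189/381 = 89.7874
  Hybrid, Fail: 181×192/381 = 91.2126
  Online, Pass: 64×189/381 = 31.7480
  Online, Fail: 64×192/381 = 32.2520
Contributions (O − E)²/E:
  (78 − 67.4646)²/67.4646 = 1.6452
  (58 − 68.5354)²/68.5354 = 1.6195
  (94 − 89.7874)²/89.7874 = 0.1976
  (87 − 91.2126)²/91.2126 = 0.1946
  (17 − 31.7480)²/31.7480 = 6.8509
  (47 − 32.2520)²/32.2520 = 6.7439
χ² = 1.6452 + 1.6195 + 0.1976 + 0.1946 + 6.8509 + 6.7439 = 17.252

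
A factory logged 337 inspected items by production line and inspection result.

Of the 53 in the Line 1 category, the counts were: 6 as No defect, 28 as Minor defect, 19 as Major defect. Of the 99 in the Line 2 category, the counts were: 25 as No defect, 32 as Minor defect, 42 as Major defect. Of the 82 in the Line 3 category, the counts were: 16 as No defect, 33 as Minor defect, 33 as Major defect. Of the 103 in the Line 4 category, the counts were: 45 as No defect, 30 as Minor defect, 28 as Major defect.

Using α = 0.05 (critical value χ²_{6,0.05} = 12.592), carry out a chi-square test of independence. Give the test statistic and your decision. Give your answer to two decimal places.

Row totals: 53, 99, 82, 103. Column totals: 92, 123, 122. Grand total N = 337.
Expected counts (row total × column total / N):
  Line 1, No defect: 53×92/337 = 14.469
  Line 1, Minor defect: 53×123/337 = 19.344
  Line 1, Major defect: 53×122/337 = 19.187
  Line 2, No defect: 99×92/337 = 27.027
  Line 2, Minor defect: 99×123/337 = 36.134
  Line 2, Major defect: 99×122/337 = 35.840
  Line 3, No defect: 82×92/337 = 22.386
  Line 3, Minor defect: 82×123/337 = 29.929
  Line 3, Major defect: 82×122/337 = 29.685
  Line 4, No defect: 103×92/337 = 28.119
  Line 4, Minor defect: 103×123/337 = 37.593
  Line 4, Major defect: 103×122/337 = 37.288
Contributions (O − E)²/E:
  (6 − 14.469)²/14.469 = 4.9571
  (28 − 19.344)²/19.344 = 3.8734
  (19 − 19.187)²/19.187 = 0.0018
  (25 − 27.027)²/27.027 = 0.1520
  (32 − 36.134)²/36.134 = 0.4730
  (42 − 35.840)²/35.840 = 1.0587
  (16 − 22.386)²/22.386 = 1.8217
  (33 − 29.929)²/29.929 = 0.3151
  (33 − 29.685)²/29.685 = 0.3702
  (45 − 28.119)²/28.119 = 10.1344
  (30 − 37.593)²/37.593 = 1.5336
  (28 − 37.288)²/37.288 = 2.3135
χ² = 4.9571 + 3.8734 + 0.0018 + 0.1520 + 0.4730 + 1.0587 + 1.8217 + 0.3151 + 0.3702 + 10.1344 + 1.5336 + 2.3135 = 27.00
df = (4−1)(3−1) = 6. Since 27.00 > 12.592, reject the null hypothesis of independence at α = 0.05.

27.00; reject H₀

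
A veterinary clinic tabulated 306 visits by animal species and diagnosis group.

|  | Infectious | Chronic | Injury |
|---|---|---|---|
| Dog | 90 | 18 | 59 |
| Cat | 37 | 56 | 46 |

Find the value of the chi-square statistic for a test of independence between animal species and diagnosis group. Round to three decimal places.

41.023

Row totals: 167, 139. Column totals: 127, 74, 105. Grand total N = 306.
Expected counts (row total × column total / N):
  Dog, Infectious: 167×127/306 = 69.3105
  Dog, Chronic: 167×74/306 = 40.3856
  Dog, Injury: 167×105/306 = 57.3039
  Cat, Infectious: 139×127/306 = 57.6895
  Cat, Chronic: 139×74/306 = 33.6144
  Cat, Injury: 139×105/306 = 47.6961
Contributions (O − E)²/E:
  (90 − 69.3105)²/69.3105 = 6.1759
  (18 − 40.3856)²/40.3856 = 12.4083
  (59 − 57.3039)²/57.3039 = 0.0502
  (37 − 57.6895)²/57.6895 = 7.4200
  (56 − 33.6144)²/33.6144 = 14.9078
  (46 − 47.6961)²/47.6961 = 0.0603
χ² = 6.1759 + 12.4083 + 0.0502 + 7.4200 + 14.9078 + 0.0603 = 41.023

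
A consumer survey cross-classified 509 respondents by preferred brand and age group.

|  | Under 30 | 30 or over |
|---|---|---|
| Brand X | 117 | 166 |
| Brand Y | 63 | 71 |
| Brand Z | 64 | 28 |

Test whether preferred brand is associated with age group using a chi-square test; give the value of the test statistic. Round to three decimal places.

22.220

Row totals: 283, 134, 92. Column totals: 244, 265. Grand total N = 509.
Expected counts (row total × column total / N):
  Brand X, Under 30: 283×244/509 = 135.6621
  Brand X, 30 or over: 283×265/509 = 147.3379
  Brand Y, Under 30: 134×244/509 = 64.2358
  Brand Y, 30 or over: 134×265/509 = 69.7642
  Brand Z, Under 30: 92×244/509 = 44.1022
  Brand Z, 30 or over: 92×265/509 = 47.8978
Contributions (O − E)²/E:
  (117 − 135.6621)²/135.6621 = 2.5672
  (166 − 147.3379)²/147.3379 = 2.3638
  (63 − 64.2358)²/64.2358 = 0.0238
  (71 − 69.7642)²/69.7642 = 0.0219
  (64 − 44.1022)²/44.1022 = 8.9774
  (28 − 47.8978)²/47.8978 = 8.2660
χ² = 2.5672 + 2.3638 + 0.0238 + 0.0219 + 8.9774 + 8.2660 = 22.220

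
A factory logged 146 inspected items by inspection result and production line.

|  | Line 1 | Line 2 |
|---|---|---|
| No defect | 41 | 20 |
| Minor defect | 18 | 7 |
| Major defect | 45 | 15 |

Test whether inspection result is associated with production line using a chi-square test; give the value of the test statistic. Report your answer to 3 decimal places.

Row totals: 61, 25, 60. Column totals: 104, 42. Grand total N = 146.
Expected counts (row total × column total / N):
  No defect, Line 1: 61×104/146 = 43.4521
  No defect, Line 2: 61×42/146 = 17.5479
  Minor defect, Line 1: 25×104/146 = 17.8082
  Minor defect, Line 2: 25×42/146 = 7.1918
  Major defect, Line 1: 60×104/146 = 42.7397
  Major defect, Line 2: 60×42/146 = 17.2603
Contributions (O − E)²/E:
  (41 − 43.4521)²/43.4521 = 0.1384
  (20 − 17.5479)²/17.5479 = 0.3427
  (18 − 17.8082)²/17.8082 = 0.0021
  (7 − 7.1918)²/7.1918 = 0.0051
  (45 − 42.7397)²/42.7397 = 0.1195
  (15 − 17.2603)²/17.2603 = 0.2960
χ² = 0.1384 + 0.3427 + 0.0021 + 0.0051 + 0.1195 + 0.2960 = 0.904

0.904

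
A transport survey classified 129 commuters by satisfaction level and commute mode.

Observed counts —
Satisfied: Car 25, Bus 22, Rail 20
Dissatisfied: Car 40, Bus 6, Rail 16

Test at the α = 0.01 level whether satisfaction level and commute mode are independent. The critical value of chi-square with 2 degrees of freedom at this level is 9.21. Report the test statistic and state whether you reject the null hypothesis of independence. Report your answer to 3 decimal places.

Row totals: 67, 62. Column totals: 65, 28, 36. Grand total N = 129.
Expected counts (row total × column total / N):
  Satisfied, Car: 67×65/129 = 33.75969
  Satisfied, Bus: 67×28/129 = 14.54264
  Satisfied, Rail: 67×36/129 = 18.69767
  Dissatisfied, Car: 62×65/129 = 31.24031
  Dissatisfied, Bus: 62×28/129 = 13.45736
  Dissatisfied, Rail: 62×36/129 = 17.30233
Contributions (O − E)²/E:
  (25 − 33.75969)²/33.75969 = 2.2729
  (22 − 14.54264)²/14.54264 = 3.8241
  (20 − 18.69767)²/18.69767 = 0.0907
  (40 − 31.24031)²/31.24031 = 2.4562
  (6 − 13.45736)²/13.45736 = 4.1325
  (16 − 17.30233)²/17.30233 = 0.0980
χ² = 2.2729 + 3.8241 + 0.0907 + 2.4562 + 4.1325 + 0.0980 = 12.874
df = (2−1)(3−1) = 2. Since 12.874 > 9.21, reject the null hypothesis of independence at α = 0.01.

12.874; reject H₀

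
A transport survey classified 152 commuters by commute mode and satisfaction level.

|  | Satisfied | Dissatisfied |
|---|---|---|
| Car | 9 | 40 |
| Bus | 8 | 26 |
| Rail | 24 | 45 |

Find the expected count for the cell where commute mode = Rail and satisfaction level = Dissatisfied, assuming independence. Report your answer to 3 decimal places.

50.388

Row total (Rail) = 69; column total (Dissatisfied) = 111; grand total N = 152.
Expected count = (row total × column total) / N = 69 × 111 / 152 = 50.388.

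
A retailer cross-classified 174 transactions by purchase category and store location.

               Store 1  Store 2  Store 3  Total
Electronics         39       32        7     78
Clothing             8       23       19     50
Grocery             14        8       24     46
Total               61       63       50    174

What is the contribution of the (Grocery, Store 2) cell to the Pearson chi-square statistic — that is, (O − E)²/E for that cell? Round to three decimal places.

Row total (Grocery) = 46; column total (Store 2) = 63; N = 174.
Expected count E = 46 × 63 / 174 = 16.6552.
Contribution = (O − E)²/E = (8 − 16.6552)² / 16.6552 = 4.498.

4.498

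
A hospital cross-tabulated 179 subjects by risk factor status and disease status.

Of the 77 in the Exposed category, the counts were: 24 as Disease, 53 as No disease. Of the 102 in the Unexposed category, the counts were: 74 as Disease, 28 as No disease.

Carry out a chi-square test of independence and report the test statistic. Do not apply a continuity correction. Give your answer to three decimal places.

Row totals: 77, 102. Column totals: 98, 81. Grand total N = 179.
Expected counts (row total × column total / N):
  Exposed, Disease: 77×98/179 = 42.1564
  Exposed, No disease: 77×81/179 = 34.8436
  Unexposed, Disease: 102×98/179 = 55.8436
  Unexposed, No disease: 102×81/179 = 46.1564
Contributions (O − E)²/E:
  (24 − 42.1564)²/42.1564 = 7.8198
  (53 − 34.8436)²/34.8436 = 9.4610
  (74 − 55.8436)²/55.8436 = 5.9032
  (28 − 46.1564)²/46.1564 = 7.1421
χ² = 7.8198 + 9.4610 + 5.9032 + 7.1421 = 30.326

30.326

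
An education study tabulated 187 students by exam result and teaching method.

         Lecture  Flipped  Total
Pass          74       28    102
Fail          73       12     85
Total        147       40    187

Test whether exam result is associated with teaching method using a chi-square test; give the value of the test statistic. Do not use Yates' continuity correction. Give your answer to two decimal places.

Grand total N = 187.
Expected counts (row total × column total / N):
  Pass, Lecture: 102×147/187 = 80.182
  Pass, Flipped: 102×40/187 = 21.818
  Fail, Lecture: 85×147/187 = 66.818
  Fail, Flipped: 85×40/187 = 18.182
Contributions (O − E)²/E:
  (74 − 80.182)²/80.182 = 0.4766
  (28 − 21.818)²/21.818 = 1.7516
  (73 − 66.818)²/66.818 = 0.5720
  (12 − 18.182)²/18.182 = 2.1019
χ² = 0.4766 + 1.7516 + 0.5720 + 2.1019 = 4.90

4.90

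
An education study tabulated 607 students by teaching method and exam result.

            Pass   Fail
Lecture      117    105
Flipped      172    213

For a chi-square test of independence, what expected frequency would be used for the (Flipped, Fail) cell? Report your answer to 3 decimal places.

Row total (Flipped) = 385; column total (Fail) = 318; grand total N = 607.
Expected count = (row total × column total) / N = 385 × 318 / 607 = 201.697.

201.697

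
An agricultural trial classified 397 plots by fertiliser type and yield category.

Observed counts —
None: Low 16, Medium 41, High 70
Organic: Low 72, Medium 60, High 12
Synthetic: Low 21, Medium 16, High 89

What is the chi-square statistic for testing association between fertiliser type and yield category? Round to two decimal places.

Row totals: 127, 144, 126. Column totals: 109, 117, 171. Grand total N = 397.
Expected counts (row total × column total / N):
  None, Low: 127×109/397 = 34.8690
  None, Medium: 127×117/397 = 37.4282
  None, High: 127×171/397 = 54.7028
  Organic, Low: 144×109/397 = 39.5365
  Organic, Medium: 144×117/397 = 42.4383
  Organic, High: 144×171/397 = 62.0252
  Synthetic, Low: 126×109/397 = 34.5945
  Synthetic, Medium: 126×117/397 = 37.1335
  Synthetic, High: 126×171/397 = 54.2720
Contributions (O − E)²/E:
  (16 − 34.8690)²/34.8690 = 10.2108
  (41 − 37.4282)²/37.4282 = 0.3409
  (70 − 54.7028)²/54.7028 = 4.2777
  (72 − 39.5365)²/39.5365 = 26.6558
  (60 − 42.4383)²/42.4383 = 7.2673
  (12 − 62.0252)²/62.0252 = 40.3468
  (21 − 34.5945)²/34.5945 = 5.3422
  (16 − 37.1335)²/37.1335 = 12.0275
  (89 − 54.2720)²/54.2720 = 22.2220
χ² = 10.2108 + 0.3409 + 4.2777 + 26.6558 + 7.2673 + 40.3468 + 5.3422 + 12.0275 + 22.2220 = 128.69

128.69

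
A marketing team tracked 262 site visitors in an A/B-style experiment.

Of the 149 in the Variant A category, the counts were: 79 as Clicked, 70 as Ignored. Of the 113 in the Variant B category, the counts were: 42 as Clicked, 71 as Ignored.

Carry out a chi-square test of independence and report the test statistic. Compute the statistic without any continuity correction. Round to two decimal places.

6.50

Row totals: 149, 113. Column totals: 121, 141. Grand total N = 262.
Expected counts (row total × column total / N):
  Variant A, Clicked: 149×121/262 = 68.813
  Variant A, Ignored: 149×141/262 = 80.187
  Variant B, Clicked: 113×121/262 = 52.187
  Variant B, Ignored: 113×141/262 = 60.813
Contributions (O − E)²/E:
  (79 − 68.813)²/68.813 = 1.5081
  (70 − 80.187)²/80.187 = 1.2942
  (42 − 52.187)²/52.187 = 1.9885
  (71 − 60.813)²/60.813 = 1.7065
χ² = 1.5081 + 1.2942 + 1.9885 + 1.7065 = 6.50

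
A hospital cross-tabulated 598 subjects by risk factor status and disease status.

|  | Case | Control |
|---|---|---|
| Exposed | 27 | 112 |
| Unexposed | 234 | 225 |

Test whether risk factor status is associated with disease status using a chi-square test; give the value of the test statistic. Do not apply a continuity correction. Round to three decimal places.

43.194

Row totals: 139, 459. Column totals: 261, 337. Grand total N = 598.
Expected counts (row total × column total / N):
  Exposed, Case: 139×261/598 = 60.6672
  Exposed, Control: 139×337/598 = 78.3328
  Unexposed, Case: 459×261/598 = 200.3328
  Unexposed, Control: 459×337/598 = 258.6672
Contributions (O − E)²/E:
  (27 − 60.6672)²/60.6672 = 18.6836
  (112 − 78.3328)²/78.3328 = 14.4701
  (234 − 200.3328)²/200.3328 = 5.6580
  (225 − 258.6672)²/258.6672 = 4.3820
χ² = 18.6836 + 14.4701 + 5.6580 + 4.3820 = 43.194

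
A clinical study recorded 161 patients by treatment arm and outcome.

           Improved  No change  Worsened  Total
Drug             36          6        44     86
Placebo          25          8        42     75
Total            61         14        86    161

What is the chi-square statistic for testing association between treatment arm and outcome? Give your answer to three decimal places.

Grand total N = 161.
Expected counts (row total × column total / N):
  Drug, Improved: 86×61/161 = 32.5839
  Drug, No change: 86×14/161 = 7.4783
  Drug, Worsened: 86×86/161 = 45.9379
  Placebo, Improved: 75×61/161 = 28.4161
  Placebo, No change: 75×14/161 = 6.5217
  Placebo, Worsened: 75×86/161 = 40.0621
Contributions (O − E)²/E:
  (36 − 32.5839)²/32.5839 = 0.3581
  (6 − 7.4783)²/7.4783 = 0.2922
  (44 − 45.9379)²/45.9379 = 0.0818
  (25 − 28.4161)²/28.4161 = 0.4107
  (8 − 6.5217)²/6.5217 = 0.3351
  (42 − 40.0621)²/40.0621 = 0.0937
χ² = 0.3581 + 0.2922 + 0.0818 + 0.4107 + 0.3351 + 0.0937 = 1.572

1.572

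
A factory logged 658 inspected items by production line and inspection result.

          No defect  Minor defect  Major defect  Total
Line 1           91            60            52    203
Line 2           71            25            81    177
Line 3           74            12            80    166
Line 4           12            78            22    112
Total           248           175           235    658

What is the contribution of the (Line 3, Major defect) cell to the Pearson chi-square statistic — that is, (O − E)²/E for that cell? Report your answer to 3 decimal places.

Row total (Line 3) = 166; column total (Major defect) = 235; N = 658.
Expected count E = 166 × 235 / 658 = 59.2857.
Contribution = (O − E)²/E = (80 − 59.2857)² / 59.2857 = 7.238.

7.238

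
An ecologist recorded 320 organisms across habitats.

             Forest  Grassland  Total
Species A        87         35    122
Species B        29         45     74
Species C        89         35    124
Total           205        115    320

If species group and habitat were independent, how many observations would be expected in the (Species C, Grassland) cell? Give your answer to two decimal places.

44.56

Row total (Species C) = 124; column total (Grassland) = 115; grand total N = 320.
Expected count = (row total × column total) / N = 124 × 115 / 320 = 44.56.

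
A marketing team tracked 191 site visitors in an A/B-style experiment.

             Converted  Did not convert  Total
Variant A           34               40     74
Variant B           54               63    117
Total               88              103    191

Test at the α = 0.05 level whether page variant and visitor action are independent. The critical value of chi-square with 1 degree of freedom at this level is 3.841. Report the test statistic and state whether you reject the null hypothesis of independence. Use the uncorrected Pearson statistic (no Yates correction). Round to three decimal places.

Grand total N = 191.
Expected counts (row total × column total / N):
  Variant A, Converted: 74×88/191 = 34.0942
  Variant A, Did not convert: 74×103/191 = 39.9058
  Variant B, Converted: 117×88/191 = 53.9058
  Variant B, Did not convert: 117×103/191 = 63.0942
Contributions (O − E)²/E:
  (34 − 34.0942)²/34.0942 = 0.0003
  (40 − 39.9058)²/39.9058 = 0.0002
  (54 − 53.9058)²/53.9058 = 0.0002
  (63 − 63.0942)²/63.0942 = 0.0001
χ² = 0.0003 + 0.0002 + 0.0002 + 0.0001 = 0.001
df = (2−1)(2−1) = 1. Since 0.001 < 3.841, fail to reject the null hypothesis of independence at α = 0.05.

0.001; fail to reject H₀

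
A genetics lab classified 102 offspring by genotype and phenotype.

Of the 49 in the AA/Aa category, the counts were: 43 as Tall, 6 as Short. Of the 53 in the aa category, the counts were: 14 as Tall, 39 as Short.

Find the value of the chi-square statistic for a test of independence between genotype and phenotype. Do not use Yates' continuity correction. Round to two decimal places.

Row totals: 49, 53. Column totals: 57, 45. Grand total N = 102.
Expected counts (row total × column total / N):
  AA/Aa, Tall: 49×57/102 = 27.382
  AA/Aa, Short: 49×45/102 = 21.618
  aa, Tall: 53×57/102 = 29.618
  aa, Short: 53×45/102 = 23.382
Contributions (O − E)²/E:
  (43 − 27.382)²/27.382 = 8.9081
  (6 − 21.618)²/21.618 = 11.2833
  (14 − 29.618)²/29.618 = 8.2356
  (39 − 23.382)²/23.382 = 10.4320
χ² = 8.9081 + 11.2833 + 8.2356 + 10.4320 = 38.86

38.86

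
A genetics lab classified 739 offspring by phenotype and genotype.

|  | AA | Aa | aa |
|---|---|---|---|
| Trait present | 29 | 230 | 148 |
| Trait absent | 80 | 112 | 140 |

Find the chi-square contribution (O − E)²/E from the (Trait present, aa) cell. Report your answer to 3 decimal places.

0.710

Row total (Trait present) = 407; column total (aa) = 288; N = 739.
Expected count E = 407 × 288 / 739 = 158.6143.
Contribution = (O − E)²/E = (148 − 158.6143)² / 158.6143 = 0.710.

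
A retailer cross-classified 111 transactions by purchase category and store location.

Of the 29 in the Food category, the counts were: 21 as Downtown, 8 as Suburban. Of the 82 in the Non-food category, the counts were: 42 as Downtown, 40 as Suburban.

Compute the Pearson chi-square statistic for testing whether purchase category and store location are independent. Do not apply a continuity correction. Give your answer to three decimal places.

3.921

Row totals: 29, 82. Column totals: 63, 48. Grand total N = 111.
Expected counts (row total × column total / N):
  Food, Downtown: 29×63/111 = 16.4595
  Food, Suburban: 29×48/111 = 12.5405
  Non-food, Downtown: 82×63/111 = 46.5405
  Non-food, Suburban: 82×48/111 = 35.4595
Contributions (O − E)²/E:
  (21 − 16.4595)²/16.4595 = 1.2525
  (8 − 12.5405)²/12.5405 = 1.6440
  (42 − 46.5405)²/46.5405 = 0.4430
  (40 − 35.4595)²/35.4595 = 0.5814
χ² = 1.2525 + 1.6440 + 0.4430 + 0.5814 = 3.921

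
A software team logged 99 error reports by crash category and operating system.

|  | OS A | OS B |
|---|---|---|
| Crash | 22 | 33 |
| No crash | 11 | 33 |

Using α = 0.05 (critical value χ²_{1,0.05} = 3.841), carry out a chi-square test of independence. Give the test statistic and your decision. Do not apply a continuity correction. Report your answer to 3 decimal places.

Row totals: 55, 44. Column totals: 33, 66. Grand total N = 99.
Expected counts (row total × column total / N):
  Crash, OS A: 55×33/99 = 18.3333
  Crash, OS B: 55×66/99 = 36.6667
  No crash, OS A: 44×33/99 = 14.6667
  No crash, OS B: 44×66/99 = 29.3333
Contributions (O − E)²/E:
  (22 − 18.3333)²/18.3333 = 0.7333
  (33 − 36.6667)²/36.6667 = 0.3667
  (11 − 14.6667)²/14.6667 = 0.9167
  (33 − 29.3333)²/29.3333 = 0.4583
χ² = 0.7333 + 0.3667 + 0.9167 + 0.4583 = 2.475
df = (2−1)(2−1) = 1. Since 2.475 < 3.841, fail to reject the null hypothesis of independence at α = 0.05.

2.475; fail to reject H₀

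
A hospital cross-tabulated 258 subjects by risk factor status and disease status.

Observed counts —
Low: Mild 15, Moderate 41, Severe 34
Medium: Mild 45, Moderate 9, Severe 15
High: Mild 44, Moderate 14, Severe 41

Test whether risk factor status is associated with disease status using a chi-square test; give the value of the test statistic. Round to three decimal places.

52.372

Row totals: 90, 69, 99. Column totals: 104, 64, 90. Grand total N = 258.
Expected counts (row total × column total / N):
  Low, Mild: 90×104/258 = 36.2791
  Low, Moderate: 90×64/258 = 22.3256
  Low, Severe: 90×90/258 = 31.3953
  Medium, Mild: 69×104/258 = 27.8140
  Medium, Moderate: 69×64/258 = 17.1163
  Medium, Severe: 69×90/258 = 24.0698
  High, Mild: 99×104/258 = 39.9070
  High, Moderate: 99×64/258 = 24.5581
  High, Severe: 99×90/258 = 34.5349
Contributions (O − E)²/E:
  (15 − 36.2791)²/36.2791 = 12.4810
  (41 − 22.3256)²/22.3256 = 15.6203
  (34 − 31.3953)²/31.3953 = 0.2161
  (45 − 27.8140)²/27.8140 = 10.6191
  (9 − 17.1163)²/17.1163 = 3.8486
  (15 − 24.0698)²/24.0698 = 3.4176
  (44 − 39.9070)²/39.9070 = 0.4198
  (14 − 24.5581)²/24.5581 = 4.5392
  (41 − 34.5349)²/34.5349 = 1.2103
χ² = 12.4810 + 15.6203 + 0.2161 + 10.6191 + 3.8486 + 3.4176 + 0.4198 + 4.5392 + 1.2103 = 52.372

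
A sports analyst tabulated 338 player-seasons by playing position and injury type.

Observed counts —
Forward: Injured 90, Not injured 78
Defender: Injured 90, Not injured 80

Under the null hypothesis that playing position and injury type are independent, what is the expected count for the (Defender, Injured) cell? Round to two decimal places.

90.53

Row total (Defender) = 170; column total (Injured) = 180; grand total N = 338.
Expected count = (row total × column total) / N = 170 × 180 / 338 = 90.53.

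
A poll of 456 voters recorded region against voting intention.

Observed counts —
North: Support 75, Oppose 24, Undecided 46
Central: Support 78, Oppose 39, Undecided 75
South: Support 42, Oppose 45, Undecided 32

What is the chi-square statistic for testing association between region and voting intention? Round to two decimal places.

Row totals: 145, 192, 119. Column totals: 195, 108, 153. Grand total N = 456.
Expected counts (row total × column total / N):
  North, Support: 145×195/456 = 62.007
  North, Oppose: 145×108/456 = 34.342
  North, Undecided: 145×153/456 = 48.651
  Central, Support: 192×195/456 = 82.105
  Central, Oppose: 192×108/456 = 45.474
  Central, Undecided: 192×153/456 = 64.421
  South, Support: 119×195/456 = 50.888
  South, Oppose: 119×108/456 = 28.184
  South, Undecided: 119×153/456 = 39.928
Contributions (O − E)²/E:
  (75 − 62.007)²/62.007 = 2.7226
  (24 − 34.342)²/34.342 = 3.1145
  (46 − 48.651)²/48.651 = 0.1445
  (78 − 82.105)²/82.105 = 0.2052
  (39 − 45.474)²/45.474 = 0.9217
  (75 − 64.421)²/64.421 = 1.7372
  (42 − 50.888)²/50.888 = 1.5524
  (45 − 28.184)²/28.184 = 10.0333
  (32 − 39.928)²/39.928 = 1.5742
χ² = 2.7226 + 3.1145 + 0.1445 + 0.2052 + 0.9217 + 1.7372 + 1.5524 + 10.0333 + 1.5742 = 22.01

22.01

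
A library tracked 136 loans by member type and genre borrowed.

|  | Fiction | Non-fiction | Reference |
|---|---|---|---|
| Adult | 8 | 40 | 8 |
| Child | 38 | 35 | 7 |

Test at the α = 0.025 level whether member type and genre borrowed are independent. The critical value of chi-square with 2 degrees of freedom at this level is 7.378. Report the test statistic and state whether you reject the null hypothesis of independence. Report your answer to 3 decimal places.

16.236; reject H₀

Row totals: 56, 80. Column totals: 46, 75, 15. Grand total N = 136.
Expected counts (row total × column total / N):
  Adult, Fiction: 56×46/136 = 18.9412
  Adult, Non-fiction: 56×75/136 = 30.8824
  Adult, Reference: 56×15/136 = 6.1765
  Child, Fiction: 80×46/136 = 27.0588
  Child, Non-fiction: 80×75/136 = 44.1176
  Child, Reference: 80×15/136 = 8.8235
Contributions (O − E)²/E:
  (8 − 18.9412)²/18.9412 = 6.3201
  (40 − 30.8824)²/30.8824 = 2.6918
  (8 − 6.1765)²/6.1765 = 0.5384
  (38 − 27.0588)²/27.0588 = 4.4241
  (35 − 44.1176)²/44.1176 = 1.8843
  (7 − 8.8235)²/8.8235 = 0.3769
χ² = 6.3201 + 2.6918 + 0.5384 + 4.4241 + 1.8843 + 0.3769 = 16.236
df = (2−1)(3−1) = 2. Since 16.236 > 7.378, reject the null hypothesis of independence at α = 0.025.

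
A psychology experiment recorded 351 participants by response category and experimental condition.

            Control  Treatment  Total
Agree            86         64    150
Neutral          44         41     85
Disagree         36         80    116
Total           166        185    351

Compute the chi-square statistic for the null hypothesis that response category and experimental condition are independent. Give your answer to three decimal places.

Grand total N = 351.
Expected counts (row total × column total / N):
  Agree, Control: 150×166/351 = 70.9402
  Agree, Treatment: 150×185/351 = 79.0598
  Neutral, Control: 85×166/351 = 40.1994
  Neutral, Treatment: 85×185/351 = 44.8006
  Disagree, Control: 116×166/351 = 54.8604
  Disagree, Treatment: 116×185/351 = 61.1396
Contributions (O − E)²/E:
  (86 − 70.9402)²/70.9402 = 3.1970
  (64 − 79.0598)²/79.0598 = 2.8687
  (44 − 40.1994)²/40.1994 = 0.3593
  (41 − 44.8006)²/44.8006 = 0.3224
  (36 − 54.8604)²/54.8604 = 6.4840
  (80 − 61.1396)²/61.1396 = 5.8181
χ² = 3.1970 + 2.8687 + 0.3593 + 0.3224 + 6.4840 + 5.8181 = 19.050

19.050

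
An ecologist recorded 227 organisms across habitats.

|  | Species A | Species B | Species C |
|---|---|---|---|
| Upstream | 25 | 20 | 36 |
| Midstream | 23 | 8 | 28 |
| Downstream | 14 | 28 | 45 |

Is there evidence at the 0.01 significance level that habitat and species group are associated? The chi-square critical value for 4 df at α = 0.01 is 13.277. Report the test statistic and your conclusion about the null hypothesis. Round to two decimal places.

Row totals: 81, 59, 87. Column totals: 62, 56, 109. Grand total N = 227.
Expected counts (row total × column total / N):
  Upstream, Species A: 81×62/227 = 22.123
  Upstream, Species B: 81×56/227 = 19.982
  Upstream, Species C: 81×109/227 = 38.894
  Midstream, Species A: 59×62/227 = 16.115
  Midstream, Species B: 59×56/227 = 14.555
  Midstream, Species C: 59×109/227 = 28.330
  Downstream, Species A: 87×62/227 = 23.762
  Downstream, Species B: 87×56/227 = 21.463
  Downstream, Species C: 87×109/227 = 41.775
Contributions (O − E)²/E:
  (25 − 22.123)²/22.123 = 0.3741
  (20 − 19.982)²/19.982 = 0.0000
  (36 − 38.894)²/38.894 = 0.2153
  (23 − 16.115)²/16.115 = 2.9416
  (8 − 14.555)²/14.555 = 2.9521
  (28 − 28.330)²/28.330 = 0.0038
  (14 − 23.762)²/23.762 = 4.0105
  (28 − 21.463)²/21.463 = 1.9910
  (45 − 41.775)²/41.775 = 0.2490
χ² = 0.3741 + 0.0000 + 0.2153 + 2.9416 + 2.9521 + 0.0038 + 4.0105 + 1.9910 + 0.2490 = 12.74
df = (3−1)(3−1) = 4. Since 12.74 < 13.277, fail to reject the null hypothesis of independence at α = 0.01.

12.74; fail to reject H₀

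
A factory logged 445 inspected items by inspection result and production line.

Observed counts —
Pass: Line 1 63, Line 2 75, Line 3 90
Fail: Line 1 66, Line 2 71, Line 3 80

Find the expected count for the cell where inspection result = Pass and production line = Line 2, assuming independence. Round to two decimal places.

Row total (Pass) = 228; column total (Line 2) = 146; grand total N = 445.
Expected count = (row total × column total) / N = 228 × 146 / 445 = 74.80.

74.80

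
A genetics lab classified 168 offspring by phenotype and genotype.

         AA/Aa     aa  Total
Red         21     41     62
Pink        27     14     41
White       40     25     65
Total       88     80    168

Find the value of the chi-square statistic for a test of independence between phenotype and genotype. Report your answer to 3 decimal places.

Grand total N = 168.
Expected counts (row total × column total / N):
  Red, AA/Aa: 62×88/168 = 32.4762
  Red, aa: 62×80/168 = 29.5238
  Pink, AA/Aa: 41×88/168 = 21.4762
  Pink, aa: 41×80/168 = 19.5238
  White, AA/Aa: 65×88/168 = 34.0476
  White, aa: 65×80/168 = 30.9524
Contributions (O − E)²/E:
  (21 − 32.4762)²/32.4762 = 4.0554
  (41 − 29.5238)²/29.5238 = 4.4609
  (27 − 21.4762)²/21.4762 = 1.4208
  (14 − 19.5238)²/19.5238 = 1.5628
  (40 − 34.0476)²/34.0476 = 1.0406
  (25 − 30.9524)²/30.9524 = 1.1447
χ² = 4.0554 + 4.4609 + 1.4208 + 1.5628 + 1.0406 + 1.1447 = 13.685

13.685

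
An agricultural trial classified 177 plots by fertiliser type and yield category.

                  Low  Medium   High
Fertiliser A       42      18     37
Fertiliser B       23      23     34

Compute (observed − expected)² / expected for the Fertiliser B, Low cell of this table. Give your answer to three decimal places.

1.385

Row total (Fertiliser B) = 80; column total (Low) = 65; N = 177.
Expected count E = 80 × 65 / 177 = 29.3785.
Contribution = (O − E)²/E = (23 − 29.3785)² / 29.3785 = 1.385.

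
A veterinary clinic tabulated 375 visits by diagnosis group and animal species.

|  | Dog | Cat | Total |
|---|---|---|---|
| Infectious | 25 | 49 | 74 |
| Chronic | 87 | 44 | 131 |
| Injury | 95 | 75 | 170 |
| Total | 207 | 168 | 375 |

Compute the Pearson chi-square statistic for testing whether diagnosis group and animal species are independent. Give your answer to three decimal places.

Grand total N = 375.
Expected counts (row total × column total / N):
  Infectious, Dog: 74×207/375 = 40.8480
  Infectious, Cat: 74×168/375 = 33.1520
  Chronic, Dog: 131×207/375 = 72.3120
  Chronic, Cat: 131×168/375 = 58.6880
  Injury, Dog: 170×207/375 = 93.8400
  Injury, Cat: 170×168/375 = 76.1600
Contributions (O − E)²/E:
  (25 − 40.8480)²/40.8480 = 6.1486
  (49 − 33.1520)²/33.1520 = 7.5760
  (87 − 72.3120)²/72.3120 = 2.9834
  (44 − 58.6880)²/58.6880 = 3.6760
  (95 − 93.8400)²/93.8400 = 0.0143
  (75 − 76.1600)²/76.1600 = 0.0177
χ² = 6.1486 + 7.5760 + 2.9834 + 3.6760 + 0.0143 + 0.0177 = 20.416

20.416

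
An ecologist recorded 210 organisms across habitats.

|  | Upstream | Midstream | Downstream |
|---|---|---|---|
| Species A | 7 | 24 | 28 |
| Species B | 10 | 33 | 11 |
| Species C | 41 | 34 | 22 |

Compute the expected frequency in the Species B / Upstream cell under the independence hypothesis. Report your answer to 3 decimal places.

14.914

Row total (Species B) = 54; column total (Upstream) = 58; grand total N = 210.
Expected count = (row total × column total) / N = 54 × 58 / 210 = 14.914.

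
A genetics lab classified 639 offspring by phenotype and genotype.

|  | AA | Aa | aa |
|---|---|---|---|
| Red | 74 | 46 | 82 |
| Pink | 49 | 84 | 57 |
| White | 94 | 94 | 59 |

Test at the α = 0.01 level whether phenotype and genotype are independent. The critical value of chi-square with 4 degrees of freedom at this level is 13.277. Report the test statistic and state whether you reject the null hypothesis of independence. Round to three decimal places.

Row totals: 202, 190, 247. Column totals: 217, 224, 198. Grand total N = 639.
Expected counts (row total × column total / N):
  Red, AA: 202×217/639 = 68.5978
  Red, Aa: 202×224/639 = 70.8106
  Red, aa: 202×198/639 = 62.5915
  Pink, AA: 190×217/639 = 64.5227
  Pink, Aa: 190×224/639 = 66.6041
  Pink, aa: 190×198/639 = 58.8732
  White, AA: 247×217/639 = 83.8795
  White, Aa: 247×224/639 = 86.5853
  White, aa: 247×198/639 = 76.5352
Contributions (O − E)²/E:
  (74 − 68.5978)²/68.5978 = 0.4254
  (46 − 70.8106)²/70.8106 = 8.6931
  (82 − 62.5915)²/62.5915 = 6.0182
  (49 − 64.5227)²/64.5227 = 3.7344
  (84 − 66.6041)²/66.6041 = 4.5435
  (57 − 58.8732)²/58.8732 = 0.0596
  (94 − 83.8795)²/83.8795 = 1.2211
  (94 − 86.5853)²/86.5853 = 0.6350
  (59 − 76.5352)²/76.5352 = 4.0175
χ² = 0.4254 + 8.6931 + 6.0182 + 3.7344 + 4.5435 + 0.0596 + 1.2211 + 0.6350 + 4.0175 = 29.348
df = (3−1)(3−1) = 4. Since 29.348 > 13.277, reject the null hypothesis of independence at α = 0.01.

29.348; reject H₀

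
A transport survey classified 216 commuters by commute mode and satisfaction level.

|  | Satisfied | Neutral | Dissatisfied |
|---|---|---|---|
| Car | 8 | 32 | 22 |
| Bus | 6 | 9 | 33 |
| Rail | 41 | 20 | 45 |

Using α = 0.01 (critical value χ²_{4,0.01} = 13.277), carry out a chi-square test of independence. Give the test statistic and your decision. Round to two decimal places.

Row totals: 62, 48, 106. Column totals: 55, 61, 100. Grand total N = 216.
Expected counts (row total × column total / N):
  Car, Satisfied: 62×55/216 = 15.787
  Car, Neutral: 62×61/216 = 17.509
  Car, Dissatisfied: 62×100/216 = 28.704
  Bus, Satisfied: 48×55/216 = 12.222
  Bus, Neutral: 48×61/216 = 13.556
  Bus, Dissatisfied: 48×100/216 = 22.222
  Rail, Satisfied: 106×55/216 = 26.991
  Rail, Neutral: 106×61/216 = 29.935
  Rail, Dissatisfied: 106×100/216 = 49.074
Contributions (O − E)²/E:
  (8 − 15.787)²/15.787 = 3.8410
  (32 − 17.509)²/17.509 = 11.9932
  (22 − 28.704)²/28.704 = 1.5658
  (6 − 12.222)²/12.222 = 3.1675
  (9 − 13.556)²/13.556 = 1.5312
  (33 − 22.222)²/22.222 = 5.2275
  (41 − 26.991)²/26.991 = 7.2710
  (20 − 29.935)²/29.935 = 3.2973
  (45 − 49.074)²/49.074 = 0.3382
χ² = 3.8410 + 11.9932 + 1.5658 + 3.1675 + 1.5312 + 5.2275 + 7.2710 + 3.2973 + 0.3382 = 38.23
df = (3−1)(3−1) = 4. Since 38.23 > 13.277, reject the null hypothesis of independence at α = 0.01.

38.23; reject H₀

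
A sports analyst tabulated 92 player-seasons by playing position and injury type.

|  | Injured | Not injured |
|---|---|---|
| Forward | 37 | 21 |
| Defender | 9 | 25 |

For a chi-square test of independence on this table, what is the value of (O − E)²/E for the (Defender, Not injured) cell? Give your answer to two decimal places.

3.76

Row total (Defender) = 34; column total (Not injured) = 46; N = 92.
Expected count E = 34 × 46 / 92 = 17.000.
Contribution = (O − E)²/E = (25 − 17.000)² / 17.000 = 3.76.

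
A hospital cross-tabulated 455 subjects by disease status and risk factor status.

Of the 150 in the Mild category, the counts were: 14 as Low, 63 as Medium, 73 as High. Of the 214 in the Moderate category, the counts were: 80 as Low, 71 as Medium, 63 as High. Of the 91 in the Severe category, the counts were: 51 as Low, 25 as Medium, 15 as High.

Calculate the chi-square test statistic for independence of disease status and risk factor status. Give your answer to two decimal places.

Row totals: 150, 214, 91. Column totals: 145, 159, 151. Grand total N = 455.
Expected counts (row total × column total / N):
  Mild, Low: 150×145/455 = 47.802
  Mild, Medium: 150×159/455 = 52.418
  Mild, High: 150×151/455 = 49.780
  Moderate, Low: 214×145/455 = 68.198
  Moderate, Medium: 214×159/455 = 74.782
  Moderate, High: 214×151/455 = 71.020
  Severe, Low: 91×145/455 = 29.000
  Severe, Medium: 91×159/455 = 31.800
  Severe, High: 91×151/455 = 30.200
Contributions (O − E)²/E:
  (14 − 47.802)²/47.802 = 23.9022
  (63 − 52.418)²/52.418 = 2.1363
  (73 − 49.780)²/49.780 = 10.8310
  (80 − 68.198)²/68.198 = 2.0424
  (71 − 74.782)²/74.782 = 0.1913
  (63 − 71.020)²/71.020 = 0.9057
  (51 − 29.000)²/29.000 = 16.6897
  (25 − 31.800)²/31.800 = 1.4541
  (15 − 30.200)²/30.200 = 7.6503
χ² = 23.9022 + 2.1363 + 10.8310 + 2.0424 + 0.1913 + 0.9057 + 16.6897 + 1.4541 + 7.6503 = 65.80

65.80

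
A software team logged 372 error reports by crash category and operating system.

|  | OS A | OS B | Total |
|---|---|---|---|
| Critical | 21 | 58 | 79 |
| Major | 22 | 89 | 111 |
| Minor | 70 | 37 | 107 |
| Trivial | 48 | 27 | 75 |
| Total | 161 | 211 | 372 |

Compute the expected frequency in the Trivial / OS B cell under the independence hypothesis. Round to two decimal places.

42.54

Row total (Trivial) = 75; column total (OS B) = 211; grand total N = 372.
Expected count = (row total × column total) / N = 75 × 211 / 372 = 42.54.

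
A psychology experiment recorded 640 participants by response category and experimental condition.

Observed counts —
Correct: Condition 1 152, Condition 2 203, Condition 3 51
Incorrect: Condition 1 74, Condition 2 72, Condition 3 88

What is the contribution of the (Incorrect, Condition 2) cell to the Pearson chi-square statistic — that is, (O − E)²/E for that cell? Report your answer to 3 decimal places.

8.105

Row total (Incorrect) = 234; column total (Condition 2) = 275; N = 640.
Expected count E = 234 × 275 / 640 = 100.5469.
Contribution = (O − E)²/E = (72 − 100.5469)² / 100.5469 = 8.105.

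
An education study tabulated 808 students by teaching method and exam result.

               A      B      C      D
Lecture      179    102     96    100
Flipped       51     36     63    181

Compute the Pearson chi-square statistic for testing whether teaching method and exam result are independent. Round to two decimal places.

Row totals: 477, 331. Column totals: 230, 138, 159, 281. Grand total N = 808.
Expected counts (row total × column total / N):
  Lecture, A: 477×230/808 = 135.7797
  Lecture, B: 477×138/808 = 81.4678
  Lecture, C: 477×159/808 = 93.8651
  Lecture, D: 477×281/808 = 165.8874
  Flipped, A: 331×230/808 = 94.2203
  Flipped, B: 331×138/808 = 56.5322
  Flipped, C: 331×159/808 = 65.1349
  Flipped, D: 331×281/808 = 115.1126
Contributions (O − E)²/E:
  (179 − 135.7797)²/135.7797 = 13.7575
  (102 − 81.4678)²/81.4678 = 5.1747
  (96 − 93.8651)²/93.8651 = 0.0486
  (100 − 165.8874)²/165.8874 = 26.1693
  (51 − 94.2203)²/94.2203 = 19.8258
  (36 − 56.5322)²/56.5322 = 7.4572
  (63 − 65.1349)²/65.1349 = 0.0700
  (181 − 115.1126)²/115.1126 = 37.7122
χ² = 13.7575 + 5.1747 + 0.0486 + 26.1693 + 19.8258 + 7.4572 + 0.0700 + 37.7122 = 110.22

110.22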